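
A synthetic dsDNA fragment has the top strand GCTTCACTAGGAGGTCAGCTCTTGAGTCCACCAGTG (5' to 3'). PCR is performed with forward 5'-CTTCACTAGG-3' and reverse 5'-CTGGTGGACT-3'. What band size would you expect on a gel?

33 bp

Scanning the template, CTTCACTAGG occurs at positions 2–11; this primer anneals to the bottom strand there with its 3' end pointing downstream.
Reverse complement of the reverse primer: AGTCCACCAG. This occurs on the top strand at positions 25–34.
Product length = (reverse-primer end) − (forward-primer start) + 1 = 34 − 2 + 1 = 33 bp.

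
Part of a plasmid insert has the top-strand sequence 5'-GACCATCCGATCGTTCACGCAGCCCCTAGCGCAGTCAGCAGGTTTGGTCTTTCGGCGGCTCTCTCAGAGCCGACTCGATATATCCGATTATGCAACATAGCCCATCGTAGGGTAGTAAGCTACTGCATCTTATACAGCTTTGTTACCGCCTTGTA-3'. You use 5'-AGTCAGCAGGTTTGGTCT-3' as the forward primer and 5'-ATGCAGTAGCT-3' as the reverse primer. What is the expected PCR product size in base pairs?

Forward primer AGTCAGCAGGTTTGGTCT is found on the top strand at positions 33–50.
The reverse primer's reverse complement is AGCTACTGCAT, which matches the template at positions 118–128.
The product runs from position 33 to position 128, so its length is 128 − 33 + 1 = 96 bp.

96 bp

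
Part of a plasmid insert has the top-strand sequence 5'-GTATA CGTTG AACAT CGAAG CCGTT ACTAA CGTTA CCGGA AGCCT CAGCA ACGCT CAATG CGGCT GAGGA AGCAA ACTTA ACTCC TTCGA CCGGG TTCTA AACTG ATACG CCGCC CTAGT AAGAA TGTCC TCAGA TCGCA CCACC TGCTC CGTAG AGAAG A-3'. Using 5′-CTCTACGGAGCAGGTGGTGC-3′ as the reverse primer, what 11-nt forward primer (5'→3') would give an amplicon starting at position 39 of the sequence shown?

5'-GAAGCCTCAGC-3'

The reverse primer's reverse complement GCACCACCTGCTCCGTAGAG matches the template at positions 138–157; the product starts at position 39.
The forward primer is identical to the top strand over positions 39–49: GAAGCCTCAGC.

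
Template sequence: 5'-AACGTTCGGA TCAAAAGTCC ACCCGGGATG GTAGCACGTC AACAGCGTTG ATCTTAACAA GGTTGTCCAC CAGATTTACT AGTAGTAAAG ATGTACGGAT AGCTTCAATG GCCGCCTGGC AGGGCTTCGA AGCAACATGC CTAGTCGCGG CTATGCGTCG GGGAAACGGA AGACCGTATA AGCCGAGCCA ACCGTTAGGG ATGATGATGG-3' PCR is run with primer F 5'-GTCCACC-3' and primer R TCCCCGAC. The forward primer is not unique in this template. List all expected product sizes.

The forward primer GTCCACC matches the top strand at positions 17–23, 65–71.
The reverse primer's reverse complement is GTCGGGGA, matching at positions 157–164.
Each forward site pairs with the reverse site to give a product ending at position 164: sizes 148, 100 bp.

148 bp, 100 bp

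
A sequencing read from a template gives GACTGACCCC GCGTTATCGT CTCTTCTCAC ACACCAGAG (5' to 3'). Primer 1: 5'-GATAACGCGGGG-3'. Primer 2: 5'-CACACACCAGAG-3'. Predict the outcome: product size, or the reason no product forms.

No product — the primers' 3' ends point away from each other.

Primer 1 (GATAACGCGGGG) has reverse complement CCCCGCGTTATC, which matches the top strand at positions 7–18; primer 1 anneals to the top strand there with its 3' end pointing upstream toward position 7.
Primer 2 (CACACACCAGAG) matches the top strand directly at positions 28–39; it anneals to the bottom strand with its 3' end pointing downstream toward position 39.
The 3' ends diverge (primer 1 extends toward position 1, primer 2 toward position 39), so the primers never converge on a shared product.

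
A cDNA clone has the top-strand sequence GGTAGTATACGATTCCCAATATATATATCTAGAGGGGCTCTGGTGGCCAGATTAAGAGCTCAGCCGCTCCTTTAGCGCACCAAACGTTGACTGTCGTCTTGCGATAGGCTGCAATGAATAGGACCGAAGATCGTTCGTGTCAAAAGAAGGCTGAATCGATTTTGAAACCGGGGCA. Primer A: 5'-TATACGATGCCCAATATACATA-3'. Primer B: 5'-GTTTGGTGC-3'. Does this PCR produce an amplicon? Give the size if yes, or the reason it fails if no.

Primer A (TATACGATGCCCAATATACATA) does not match the top strand, and its reverse complement TATGTATATTGGGCATCGTATA does not match either.
With no annealing site for primer A, no amplification occurs.

No product — primer A has no binding site in the template.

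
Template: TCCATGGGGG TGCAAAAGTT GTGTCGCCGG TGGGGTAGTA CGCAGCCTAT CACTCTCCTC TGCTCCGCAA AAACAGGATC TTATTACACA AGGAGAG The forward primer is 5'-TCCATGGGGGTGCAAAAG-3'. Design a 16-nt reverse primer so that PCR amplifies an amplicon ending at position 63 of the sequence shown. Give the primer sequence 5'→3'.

5'-GCAGAGGAGAGTGATA-3'

The forward primer binds at positions 1–18; the product's 3' end on the top strand is position 63.
The reverse primer anneals to the top strand over positions 48–63, i.e. to TATCACTCTCCTCTGC.
Its sequence written 5'→3' is the reverse complement: GCAGAGGAGAGTGATA.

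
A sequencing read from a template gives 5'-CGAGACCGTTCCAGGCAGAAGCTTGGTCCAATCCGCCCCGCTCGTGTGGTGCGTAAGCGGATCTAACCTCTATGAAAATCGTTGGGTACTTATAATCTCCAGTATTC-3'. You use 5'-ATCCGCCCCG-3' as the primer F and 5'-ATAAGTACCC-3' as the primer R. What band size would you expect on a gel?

63 bp

Scanning the template, ATCCGCCCCG occurs at positions 31–40; this primer anneals to the bottom strand there with its 3' end pointing downstream.
Reverse complement of the reverse primer: GGGTACTTAT. This occurs on the top strand at positions 84–93.
The product runs from position 31 to position 93, so its length is 93 − 31 + 1 = 63 bp.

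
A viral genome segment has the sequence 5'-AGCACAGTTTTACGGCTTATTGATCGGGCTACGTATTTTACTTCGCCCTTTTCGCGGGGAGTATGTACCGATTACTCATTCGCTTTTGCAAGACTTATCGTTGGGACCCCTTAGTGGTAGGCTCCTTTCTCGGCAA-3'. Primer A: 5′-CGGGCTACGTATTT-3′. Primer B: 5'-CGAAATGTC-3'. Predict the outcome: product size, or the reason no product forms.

Primer B (CGAAATGTC) does not match the top strand, and its reverse complement GACATTTCG does not match either.
With no annealing site for primer B, no amplification occurs.

No product — primer B has no binding site in the template.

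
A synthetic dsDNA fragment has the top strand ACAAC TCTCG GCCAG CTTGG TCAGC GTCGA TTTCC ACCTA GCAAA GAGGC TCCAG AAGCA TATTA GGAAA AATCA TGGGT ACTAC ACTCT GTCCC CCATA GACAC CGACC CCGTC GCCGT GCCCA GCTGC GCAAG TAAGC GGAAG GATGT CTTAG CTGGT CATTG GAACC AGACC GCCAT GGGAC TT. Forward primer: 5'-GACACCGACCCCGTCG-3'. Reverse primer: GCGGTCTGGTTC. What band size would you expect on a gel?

Forward primer GACACCGACCCCGTCG is found on the top strand at positions 101–116.
Taking the reverse complement of GCGGTCTGGTTC gives GAACCAGACCGC, found at positions 166–177 on the template; the primer anneals here to the top strand with its 3' end pointing upstream.
The product runs from position 101 to position 177, so its length is 177 − 101 + 1 = 77 bp.

77 bp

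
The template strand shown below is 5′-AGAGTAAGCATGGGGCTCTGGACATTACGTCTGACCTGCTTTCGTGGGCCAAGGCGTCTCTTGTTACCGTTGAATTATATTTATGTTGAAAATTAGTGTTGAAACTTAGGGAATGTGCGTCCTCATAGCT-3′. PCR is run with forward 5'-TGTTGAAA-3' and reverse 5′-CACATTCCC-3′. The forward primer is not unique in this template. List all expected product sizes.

The forward primer TGTTGAAA matches the top strand at positions 84–91, 97–104.
The reverse primer's reverse complement is GGGAATGTG, matching at positions 109–117.
Each forward site pairs with the reverse site to give a product ending at position 117: sizes 34, 21 bp.

34 bp, 21 bp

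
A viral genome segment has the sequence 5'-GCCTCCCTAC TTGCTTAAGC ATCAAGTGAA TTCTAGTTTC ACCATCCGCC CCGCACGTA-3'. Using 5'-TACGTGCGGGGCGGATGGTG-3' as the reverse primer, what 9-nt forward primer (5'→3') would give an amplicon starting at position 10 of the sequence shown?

5'-CTTGCTTAA-3'

The reverse primer's reverse complement CACCATCCGCCCCGCACGTA matches the template at positions 40–59; the product starts at position 10.
The forward primer is identical to the top strand over positions 10–18: CTTGCTTAA.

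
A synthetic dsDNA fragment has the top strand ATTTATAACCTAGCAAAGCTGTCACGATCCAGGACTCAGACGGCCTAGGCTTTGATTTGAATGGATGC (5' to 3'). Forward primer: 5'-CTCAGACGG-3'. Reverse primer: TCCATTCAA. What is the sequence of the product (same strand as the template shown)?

5'-CTCAGACGGCCTAGGCTTTGATTTGAATGGA-3'

The forward primer matches the template at positions 35–43.
Reverse complement of the reverse primer: TTGAATGGA. This occurs on the top strand at positions 57–65.
The product is the template from position 35 through 65 (31 bp).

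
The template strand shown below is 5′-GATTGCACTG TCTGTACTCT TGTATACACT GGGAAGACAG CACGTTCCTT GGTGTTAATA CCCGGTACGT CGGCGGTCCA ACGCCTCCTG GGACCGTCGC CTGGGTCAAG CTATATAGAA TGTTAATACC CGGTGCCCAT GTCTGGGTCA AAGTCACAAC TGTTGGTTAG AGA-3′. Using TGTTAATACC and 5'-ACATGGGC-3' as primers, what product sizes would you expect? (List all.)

The forward primer TGTTAATACC matches the top strand at positions 53–62, 121–130.
The reverse primer's reverse complement is GCCCATGT, matching at positions 135–142.
Each forward site pairs with the reverse site to give a product ending at position 142: sizes 90, 22 bp.

90 bp, 22 bp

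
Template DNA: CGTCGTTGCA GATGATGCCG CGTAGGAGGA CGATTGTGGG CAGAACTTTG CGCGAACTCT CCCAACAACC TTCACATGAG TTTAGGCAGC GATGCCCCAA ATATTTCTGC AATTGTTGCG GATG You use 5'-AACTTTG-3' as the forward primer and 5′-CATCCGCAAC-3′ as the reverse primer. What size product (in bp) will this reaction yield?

Forward primer AACTTTG is found on the top strand at positions 44–50.
Reverse complement of the reverse primer: GTTGCGGATG. This occurs on the top strand at positions 115–124.
Amplicon spans positions 44–124: 81 bp.

81 bp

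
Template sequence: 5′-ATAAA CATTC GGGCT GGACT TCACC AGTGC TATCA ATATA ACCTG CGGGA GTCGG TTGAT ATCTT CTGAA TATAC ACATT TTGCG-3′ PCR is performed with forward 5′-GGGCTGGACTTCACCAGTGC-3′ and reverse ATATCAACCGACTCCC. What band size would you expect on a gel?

52 bp

Scanning the template, GGGCTGGACTTCACCAGTGC occurs at positions 11–30; this primer anneals to the bottom strand there with its 3' end pointing downstream.
The reverse primer's reverse complement is GGGAGTCGGTTGATAT, which matches the template at positions 47–62.
The product runs from position 11 to position 62, so its length is 62 − 11 + 1 = 52 bp.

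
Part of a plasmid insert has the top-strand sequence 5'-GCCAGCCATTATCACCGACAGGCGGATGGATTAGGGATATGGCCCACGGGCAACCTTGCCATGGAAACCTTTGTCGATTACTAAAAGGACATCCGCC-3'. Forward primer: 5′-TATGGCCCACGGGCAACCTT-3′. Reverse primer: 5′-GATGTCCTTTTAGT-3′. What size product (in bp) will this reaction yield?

Scanning the template, TATGGCCCACGGGCAACCTT occurs at positions 38–57; this primer anneals to the bottom strand there with its 3' end pointing downstream.
Reverse complement of the reverse primer: ACTAAAAGGACATC. This occurs on the top strand at positions 80–93.
Product length = (reverse-primer end) − (forward-primer start) + 1 = 93 − 38 + 1 = 56 bp.

56 bp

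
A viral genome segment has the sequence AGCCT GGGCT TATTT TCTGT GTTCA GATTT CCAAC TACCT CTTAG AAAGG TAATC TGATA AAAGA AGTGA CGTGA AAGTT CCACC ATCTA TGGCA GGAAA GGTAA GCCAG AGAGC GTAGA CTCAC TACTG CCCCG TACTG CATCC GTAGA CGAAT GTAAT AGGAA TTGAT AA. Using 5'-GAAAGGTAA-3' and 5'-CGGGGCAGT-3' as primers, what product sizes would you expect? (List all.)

The forward primer GAAAGGTAA matches the top strand at positions 45–53, 97–105.
The reverse primer's reverse complement is ACTGCCCCG, matching at positions 127–135.
Each forward site pairs with the reverse site to give a product ending at position 135: sizes 91, 39 bp.

91 bp, 39 bp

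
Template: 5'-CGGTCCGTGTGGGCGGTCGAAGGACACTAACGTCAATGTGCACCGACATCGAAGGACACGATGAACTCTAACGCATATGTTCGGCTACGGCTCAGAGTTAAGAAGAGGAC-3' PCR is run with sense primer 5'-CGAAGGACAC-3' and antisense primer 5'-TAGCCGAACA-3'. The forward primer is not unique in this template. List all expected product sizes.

The forward primer CGAAGGACAC matches the top strand at positions 18–27, 50–59.
The reverse primer's reverse complement is TGTTCGGCTA, matching at positions 78–87.
Each forward site pairs with the reverse site to give a product ending at position 87: sizes 70, 38 bp.

70 bp, 38 bp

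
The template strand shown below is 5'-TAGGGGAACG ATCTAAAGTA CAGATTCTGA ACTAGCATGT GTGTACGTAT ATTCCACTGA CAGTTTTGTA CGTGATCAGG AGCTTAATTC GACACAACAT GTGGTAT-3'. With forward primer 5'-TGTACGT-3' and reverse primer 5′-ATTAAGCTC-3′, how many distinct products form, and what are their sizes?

Two products: 47 bp, 22 bp

The forward primer TGTACGT matches the top strand at positions 42–48, 67–73.
The reverse primer's reverse complement is GAGCTTAAT, matching at positions 80–88.
Each forward site pairs with the reverse site to give a product ending at position 88: sizes 47, 22 bp.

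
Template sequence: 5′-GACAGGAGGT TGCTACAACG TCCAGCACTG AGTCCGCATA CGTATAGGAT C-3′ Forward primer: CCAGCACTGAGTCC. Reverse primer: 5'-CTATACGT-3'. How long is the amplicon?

26 bp

The forward primer matches the template at positions 22–35.
Reverse complement of the reverse primer: ACGTATAG. This occurs on the top strand at positions 40–47.
Amplicon spans positions 22–47: 26 bp.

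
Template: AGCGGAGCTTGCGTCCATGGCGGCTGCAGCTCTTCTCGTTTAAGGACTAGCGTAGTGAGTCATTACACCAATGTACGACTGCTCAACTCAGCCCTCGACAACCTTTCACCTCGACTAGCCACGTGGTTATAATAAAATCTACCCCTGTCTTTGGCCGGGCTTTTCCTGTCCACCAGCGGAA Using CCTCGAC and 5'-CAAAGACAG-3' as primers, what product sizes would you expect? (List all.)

61 bp, 45 bp

The forward primer CCTCGAC matches the top strand at positions 93–99, 109–115.
The reverse primer's reverse complement is CTGTCTTTG, matching at positions 145–153.
Each forward site pairs with the reverse site to give a product ending at position 153: sizes 61, 45 bp.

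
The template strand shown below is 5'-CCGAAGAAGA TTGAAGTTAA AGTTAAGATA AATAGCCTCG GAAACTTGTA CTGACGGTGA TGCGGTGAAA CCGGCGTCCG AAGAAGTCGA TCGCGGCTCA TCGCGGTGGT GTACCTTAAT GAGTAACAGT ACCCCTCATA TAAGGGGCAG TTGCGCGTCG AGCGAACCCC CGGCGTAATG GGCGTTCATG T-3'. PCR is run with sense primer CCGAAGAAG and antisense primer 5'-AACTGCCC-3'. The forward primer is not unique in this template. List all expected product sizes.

152 bp, 75 bp

The forward primer CCGAAGAAG matches the top strand at positions 1–9, 78–86.
The reverse primer's reverse complement is GGGCAGTT, matching at positions 145–152.
Each forward site pairs with the reverse site to give a product ending at position 152: sizes 152, 75 bp.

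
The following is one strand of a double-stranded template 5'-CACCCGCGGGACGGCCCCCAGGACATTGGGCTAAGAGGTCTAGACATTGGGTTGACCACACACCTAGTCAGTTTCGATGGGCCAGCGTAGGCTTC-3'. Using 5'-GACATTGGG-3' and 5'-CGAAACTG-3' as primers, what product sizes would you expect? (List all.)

The forward primer GACATTGGG matches the top strand at positions 22–30, 43–51.
The reverse primer's reverse complement is CAGTTTCG, matching at positions 69–76.
Each forward site pairs with the reverse site to give a product ending at position 76: sizes 55, 34 bp.

55 bp, 34 bp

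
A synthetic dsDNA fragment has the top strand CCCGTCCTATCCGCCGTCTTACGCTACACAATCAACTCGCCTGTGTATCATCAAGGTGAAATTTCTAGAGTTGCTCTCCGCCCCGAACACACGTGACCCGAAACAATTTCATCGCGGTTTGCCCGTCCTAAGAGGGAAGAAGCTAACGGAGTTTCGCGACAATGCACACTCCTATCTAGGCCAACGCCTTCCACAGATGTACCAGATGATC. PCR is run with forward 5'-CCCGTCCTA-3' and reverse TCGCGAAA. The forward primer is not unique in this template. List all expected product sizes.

The forward primer CCCGTCCTA matches the top strand at positions 1–9, 122–130.
The reverse primer's reverse complement is TTTCGCGA, matching at positions 152–159.
Each forward site pairs with the reverse site to give a product ending at position 159: sizes 159, 38 bp.

159 bp, 38 bp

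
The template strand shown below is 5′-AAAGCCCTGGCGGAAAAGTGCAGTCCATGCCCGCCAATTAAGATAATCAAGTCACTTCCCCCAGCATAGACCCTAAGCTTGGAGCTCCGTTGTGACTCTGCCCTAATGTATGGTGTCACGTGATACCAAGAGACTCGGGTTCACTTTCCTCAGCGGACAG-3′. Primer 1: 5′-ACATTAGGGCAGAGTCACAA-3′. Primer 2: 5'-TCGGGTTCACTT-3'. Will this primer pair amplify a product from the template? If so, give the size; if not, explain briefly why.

No product — the primers' 3' ends point away from each other.

Primer 1 (ACATTAGGGCAGAGTCACAA) has reverse complement TTGTGACTCTGCCCTAATGT, which matches the top strand at positions 90–109; primer 1 anneals to the top strand there with its 3' end pointing upstream toward position 90.
Primer 2 (TCGGGTTCACTT) matches the top strand directly at positions 135–146; it anneals to the bottom strand with its 3' end pointing downstream toward position 146.
The 3' ends diverge (primer 1 extends toward position 1, primer 2 toward position 160), so the primers never converge on a shared product.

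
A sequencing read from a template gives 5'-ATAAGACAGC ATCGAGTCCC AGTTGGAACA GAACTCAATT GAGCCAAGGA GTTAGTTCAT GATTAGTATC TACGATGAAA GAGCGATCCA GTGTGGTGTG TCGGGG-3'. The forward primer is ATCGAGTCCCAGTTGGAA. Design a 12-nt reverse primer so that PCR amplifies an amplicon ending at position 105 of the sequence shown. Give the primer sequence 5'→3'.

5'-CCCGACACACCA-3'

The forward primer binds at positions 11–28; the product's 3' end on the top strand is position 105.
The reverse primer anneals to the top strand over positions 94–105, i.e. to TGGTGTGTCGGG.
Its sequence written 5'→3' is the reverse complement: CCCGACACACCA.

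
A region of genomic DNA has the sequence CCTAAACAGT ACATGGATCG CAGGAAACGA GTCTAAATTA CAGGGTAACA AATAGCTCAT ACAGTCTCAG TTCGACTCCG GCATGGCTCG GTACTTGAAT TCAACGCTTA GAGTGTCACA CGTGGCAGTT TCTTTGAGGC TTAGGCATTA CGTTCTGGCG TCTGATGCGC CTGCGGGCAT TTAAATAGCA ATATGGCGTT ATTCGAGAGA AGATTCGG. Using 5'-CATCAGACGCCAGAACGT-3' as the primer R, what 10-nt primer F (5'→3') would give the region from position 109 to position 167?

The reverse primer's reverse complement ACGTTCTGGCGTCTGATG matches the template at positions 150–167; the product starts at position 109.
The forward primer is identical to the top strand over positions 109–118: TAGAGTGTCA.

5'-TAGAGTGTCA-3'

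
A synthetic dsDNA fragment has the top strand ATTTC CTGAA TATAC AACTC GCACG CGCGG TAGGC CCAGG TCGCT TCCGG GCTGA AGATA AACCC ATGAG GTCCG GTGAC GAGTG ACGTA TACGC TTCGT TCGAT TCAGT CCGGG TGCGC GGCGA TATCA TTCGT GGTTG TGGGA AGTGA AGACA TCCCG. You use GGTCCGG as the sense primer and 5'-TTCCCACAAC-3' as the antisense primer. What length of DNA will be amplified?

Forward primer GGTCCGG is found on the top strand at positions 70–76.
Reverse complement of the reverse primer: GTTGTGGGAA. This occurs on the top strand at positions 137–146.
The product runs from position 70 to position 146, so its length is 146 − 70 + 1 = 77 bp.

77 bp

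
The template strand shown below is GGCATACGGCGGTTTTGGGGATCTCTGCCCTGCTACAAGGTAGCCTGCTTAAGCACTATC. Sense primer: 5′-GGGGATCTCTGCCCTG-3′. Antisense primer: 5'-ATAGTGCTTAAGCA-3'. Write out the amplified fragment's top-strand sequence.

Forward primer GGGGATCTCTGCCCTG is found on the top strand at positions 17–32.
The reverse primer's reverse complement is TGCTTAAGCACTAT, which matches the template at positions 46–59.
The product is the template from position 17 through 59 (43 bp).

5'-GGGGATCTCTGCCCTGCTACAAGGTAGCCTGCTTAAGCACTAT-3'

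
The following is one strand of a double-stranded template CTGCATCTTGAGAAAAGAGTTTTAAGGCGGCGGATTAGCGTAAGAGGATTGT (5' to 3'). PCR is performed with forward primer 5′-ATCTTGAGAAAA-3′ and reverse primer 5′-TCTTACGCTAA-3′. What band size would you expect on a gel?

41 bp

The forward primer matches the template at positions 5–16.
The reverse primer's reverse complement is TTAGCGTAAGA, which matches the template at positions 35–45.
Product length = (reverse-primer end) − (forward-primer start) + 1 = 45 − 5 + 1 = 41 bp.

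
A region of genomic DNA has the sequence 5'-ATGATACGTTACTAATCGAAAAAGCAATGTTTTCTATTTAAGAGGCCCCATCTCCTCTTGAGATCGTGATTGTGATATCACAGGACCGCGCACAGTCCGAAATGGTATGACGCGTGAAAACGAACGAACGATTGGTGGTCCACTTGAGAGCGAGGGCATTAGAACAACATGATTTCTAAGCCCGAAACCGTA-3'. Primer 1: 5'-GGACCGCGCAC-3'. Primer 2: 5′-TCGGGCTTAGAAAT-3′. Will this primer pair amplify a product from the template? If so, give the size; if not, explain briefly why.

Primer 1 (GGACCGCGCAC) matches the top strand at positions 83–93; it acts as a forward primer.
Primer 2's reverse complement is ATTTCTAAGCCCGA, matching the top strand at positions 172–185; it acts as a reverse primer.
The 3' ends face each other across positions 83–185, giving a 103 bp product.

Yes — a 103 bp product.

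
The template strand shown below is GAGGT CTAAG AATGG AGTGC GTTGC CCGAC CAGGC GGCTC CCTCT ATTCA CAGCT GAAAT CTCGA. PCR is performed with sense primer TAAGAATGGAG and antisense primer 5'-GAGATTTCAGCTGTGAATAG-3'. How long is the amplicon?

57 bp

The forward primer matches the template at positions 7–17.
Taking the reverse complement of GAGATTTCAGCTGTGAATAG gives CTATTCACAGCTGAAATCTC, found at positions 44–63 on the template; the primer anneals here to the top strand with its 3' end pointing upstream.
Product length = (reverse-primer end) − (forward-primer start) + 1 = 63 − 7 + 1 = 57 bp.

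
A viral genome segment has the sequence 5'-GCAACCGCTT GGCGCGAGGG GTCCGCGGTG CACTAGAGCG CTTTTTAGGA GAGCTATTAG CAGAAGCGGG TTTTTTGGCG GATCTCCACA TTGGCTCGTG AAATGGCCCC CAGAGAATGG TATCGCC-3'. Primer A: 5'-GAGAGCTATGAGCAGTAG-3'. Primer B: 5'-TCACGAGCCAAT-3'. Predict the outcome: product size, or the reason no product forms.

Primer A (GAGAGCTATGAGCAGTAG) does not match the top strand, and its reverse complement CTACTGCTCATAGCTCTC does not match either.
With no annealing site for primer A, no amplification occurs.

No product — primer A has no binding site in the template.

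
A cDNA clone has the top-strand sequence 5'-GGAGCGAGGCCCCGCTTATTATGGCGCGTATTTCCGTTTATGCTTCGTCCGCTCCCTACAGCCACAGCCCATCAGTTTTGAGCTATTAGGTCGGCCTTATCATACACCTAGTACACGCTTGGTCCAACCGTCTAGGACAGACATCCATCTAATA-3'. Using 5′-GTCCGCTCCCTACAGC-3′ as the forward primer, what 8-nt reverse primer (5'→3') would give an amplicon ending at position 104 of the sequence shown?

The forward primer binds at positions 47–62; the product's 3' end on the top strand is position 104.
The reverse primer anneals to the top strand over positions 97–104, i.e. to TTATCATA.
Its sequence written 5'→3' is the reverse complement: TATGATAA.

5'-TATGATAA-3'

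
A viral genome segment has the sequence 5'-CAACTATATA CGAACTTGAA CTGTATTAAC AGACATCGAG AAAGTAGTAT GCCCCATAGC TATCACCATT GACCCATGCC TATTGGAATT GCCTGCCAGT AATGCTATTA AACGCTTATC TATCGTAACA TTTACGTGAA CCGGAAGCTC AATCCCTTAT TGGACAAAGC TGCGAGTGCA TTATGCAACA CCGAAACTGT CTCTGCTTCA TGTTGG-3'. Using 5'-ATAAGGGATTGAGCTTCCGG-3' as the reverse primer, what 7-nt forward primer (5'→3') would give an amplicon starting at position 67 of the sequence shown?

The reverse primer's reverse complement CCGGAAGCTCAATCCCTTAT matches the template at positions 141–160; the product starts at position 67.
The forward primer is identical to the top strand over positions 67–73: CATTGAC.

5'-CATTGAC-3'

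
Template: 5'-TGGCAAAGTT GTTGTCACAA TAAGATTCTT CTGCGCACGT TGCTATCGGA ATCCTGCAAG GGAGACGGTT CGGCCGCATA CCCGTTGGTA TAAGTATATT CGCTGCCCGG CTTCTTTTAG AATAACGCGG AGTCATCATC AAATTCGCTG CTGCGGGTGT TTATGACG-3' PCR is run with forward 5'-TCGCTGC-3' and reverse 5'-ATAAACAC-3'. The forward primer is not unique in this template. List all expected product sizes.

65 bp, 20 bp

The forward primer TCGCTGC matches the top strand at positions 100–106, 145–151.
The reverse primer's reverse complement is GTGTTTAT, matching at positions 157–164.
Each forward site pairs with the reverse site to give a product ending at position 164: sizes 65, 20 bp.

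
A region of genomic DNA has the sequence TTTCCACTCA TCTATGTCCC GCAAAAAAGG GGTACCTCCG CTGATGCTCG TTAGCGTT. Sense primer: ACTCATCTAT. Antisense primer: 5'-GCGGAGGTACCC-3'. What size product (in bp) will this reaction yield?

36 bp

The forward primer matches the template at positions 6–15.
The reverse primer's reverse complement is GGGTACCTCCGC, which matches the template at positions 30–41.
Product length = (reverse-primer end) − (forward-primer start) + 1 = 41 − 6 + 1 = 36 bp.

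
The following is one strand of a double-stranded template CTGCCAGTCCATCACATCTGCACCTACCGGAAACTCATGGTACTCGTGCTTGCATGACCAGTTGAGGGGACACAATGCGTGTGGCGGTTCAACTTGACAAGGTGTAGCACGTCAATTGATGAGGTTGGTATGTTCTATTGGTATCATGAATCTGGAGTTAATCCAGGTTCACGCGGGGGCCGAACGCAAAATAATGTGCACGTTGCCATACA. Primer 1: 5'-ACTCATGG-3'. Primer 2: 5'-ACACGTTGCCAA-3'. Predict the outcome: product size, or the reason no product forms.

Primer 2 (ACACGTTGCCAA) does not match the top strand, and its reverse complement TTGGCAACGTGT does not match either.
With no annealing site for primer 2, no amplification occurs.

No product — primer 2 has no binding site in the template.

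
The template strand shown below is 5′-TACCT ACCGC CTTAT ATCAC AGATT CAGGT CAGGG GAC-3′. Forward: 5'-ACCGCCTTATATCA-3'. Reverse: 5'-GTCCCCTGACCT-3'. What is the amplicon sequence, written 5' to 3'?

5'-ACCGCCTTATATCACAGATTCAGGTCAGGGGAC-3'

Forward primer ACCGCCTTATATCA is found on the top strand at positions 6–19.
The reverse primer's reverse complement is AGGTCAGGGGAC, which matches the template at positions 27–38.
The product is the template from position 6 through 38 (33 bp).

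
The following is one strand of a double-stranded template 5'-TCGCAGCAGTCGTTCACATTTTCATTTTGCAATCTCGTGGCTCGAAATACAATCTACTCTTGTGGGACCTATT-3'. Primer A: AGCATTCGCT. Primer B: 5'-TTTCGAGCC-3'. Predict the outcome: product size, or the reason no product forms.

Primer A (AGCATTCGCT) does not match the top strand, and its reverse complement AGCGAATGCT does not match either.
With no annealing site for primer A, no amplification occurs.

No product — primer A has no binding site in the template.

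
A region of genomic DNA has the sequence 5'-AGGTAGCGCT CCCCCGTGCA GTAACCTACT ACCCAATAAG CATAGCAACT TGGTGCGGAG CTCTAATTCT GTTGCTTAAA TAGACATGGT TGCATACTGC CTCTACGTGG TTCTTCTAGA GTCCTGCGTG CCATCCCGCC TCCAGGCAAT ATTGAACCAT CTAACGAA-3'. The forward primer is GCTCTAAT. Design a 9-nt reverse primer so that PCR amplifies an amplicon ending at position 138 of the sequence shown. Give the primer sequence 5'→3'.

5'-CGGGATGGC-3'

The forward primer binds at positions 60–67; the product's 3' end on the top strand is position 138.
The reverse primer anneals to the top strand over positions 130–138, i.e. to GCCATCCCG.
Its sequence written 5'→3' is the reverse complement: CGGGATGGC.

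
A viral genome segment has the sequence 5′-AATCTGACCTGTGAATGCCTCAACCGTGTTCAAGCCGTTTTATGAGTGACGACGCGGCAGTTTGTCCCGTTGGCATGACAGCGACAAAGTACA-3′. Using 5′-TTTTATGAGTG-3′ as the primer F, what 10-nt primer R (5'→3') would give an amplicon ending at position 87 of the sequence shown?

5'-TTGTCGCTGT-3'

The forward primer binds at positions 38–48; the product's 3' end on the top strand is position 87.
The reverse primer anneals to the top strand over positions 78–87, i.e. to ACAGCGACAA.
Its sequence written 5'→3' is the reverse complement: TTGTCGCTGT.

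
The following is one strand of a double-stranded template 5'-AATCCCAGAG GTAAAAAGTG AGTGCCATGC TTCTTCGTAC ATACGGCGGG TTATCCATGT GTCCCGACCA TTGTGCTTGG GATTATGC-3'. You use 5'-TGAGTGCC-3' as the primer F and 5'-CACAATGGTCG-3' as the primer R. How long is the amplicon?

Scanning the template, TGAGTGCC occurs at positions 19–26; this primer anneals to the bottom strand there with its 3' end pointing downstream.
The reverse primer's reverse complement is CGACCATTGTG, which matches the template at positions 65–75.
The product runs from position 19 to position 75, so its length is 75 − 19 + 1 = 57 bp.

57 bp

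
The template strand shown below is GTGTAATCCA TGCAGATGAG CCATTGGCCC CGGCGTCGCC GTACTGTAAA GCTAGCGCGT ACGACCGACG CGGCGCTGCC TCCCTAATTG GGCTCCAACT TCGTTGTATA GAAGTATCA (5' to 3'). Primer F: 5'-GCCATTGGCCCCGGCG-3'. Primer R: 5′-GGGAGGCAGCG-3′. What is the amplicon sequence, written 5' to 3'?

Scanning the template, GCCATTGGCCCCGGCG occurs at positions 20–35; this primer anneals to the bottom strand there with its 3' end pointing downstream.
Taking the reverse complement of GGGAGGCAGCG gives CGCTGCCTCCC, found at positions 74–84 on the template; the primer anneals here to the top strand with its 3' end pointing upstream.
The product is the template from position 20 through 84 (65 bp).

5'-GCCATTGGCCCCGGCGTCGCCGTACTGTAAAGCTAGCGCGTACGACCGACGCGGCGCTGCCTCCC-3'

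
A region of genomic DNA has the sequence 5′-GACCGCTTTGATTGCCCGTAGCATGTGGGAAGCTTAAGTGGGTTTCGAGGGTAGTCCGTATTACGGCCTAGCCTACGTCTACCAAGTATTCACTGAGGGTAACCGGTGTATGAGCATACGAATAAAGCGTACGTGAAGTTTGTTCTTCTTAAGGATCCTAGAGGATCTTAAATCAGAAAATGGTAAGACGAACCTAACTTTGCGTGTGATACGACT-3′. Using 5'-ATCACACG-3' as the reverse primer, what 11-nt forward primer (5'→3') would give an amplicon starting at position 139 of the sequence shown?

5'-TTTGTTCTTCT-3'

The reverse primer's reverse complement CGTGTGAT matches the template at positions 203–210; the product starts at position 139.
The forward primer is identical to the top strand over positions 139–149: TTTGTTCTTCT.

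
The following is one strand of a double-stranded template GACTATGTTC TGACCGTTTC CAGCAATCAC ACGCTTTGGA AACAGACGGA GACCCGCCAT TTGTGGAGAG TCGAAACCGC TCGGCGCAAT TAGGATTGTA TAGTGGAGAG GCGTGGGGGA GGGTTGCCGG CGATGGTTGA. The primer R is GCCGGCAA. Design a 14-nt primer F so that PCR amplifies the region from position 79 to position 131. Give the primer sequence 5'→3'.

5'-GCTCGGCGCAATTA-3'

The reverse primer's reverse complement TTGCCGGC matches the template at positions 124–131; the product starts at position 79.
The forward primer is identical to the top strand over positions 79–92: GCTCGGCGCAATTA.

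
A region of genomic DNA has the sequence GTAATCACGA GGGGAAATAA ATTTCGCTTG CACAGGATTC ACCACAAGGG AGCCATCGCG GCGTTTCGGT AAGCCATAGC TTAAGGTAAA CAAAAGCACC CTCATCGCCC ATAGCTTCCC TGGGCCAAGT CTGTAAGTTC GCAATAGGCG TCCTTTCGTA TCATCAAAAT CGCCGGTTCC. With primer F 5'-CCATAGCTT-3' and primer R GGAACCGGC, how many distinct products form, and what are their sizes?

Two products: 107 bp, 72 bp

The forward primer CCATAGCTT matches the top strand at positions 74–82, 109–117.
The reverse primer's reverse complement is GCCGGTTCC, matching at positions 172–180.
Each forward site pairs with the reverse site to give a product ending at position 180: sizes 107, 72 bp.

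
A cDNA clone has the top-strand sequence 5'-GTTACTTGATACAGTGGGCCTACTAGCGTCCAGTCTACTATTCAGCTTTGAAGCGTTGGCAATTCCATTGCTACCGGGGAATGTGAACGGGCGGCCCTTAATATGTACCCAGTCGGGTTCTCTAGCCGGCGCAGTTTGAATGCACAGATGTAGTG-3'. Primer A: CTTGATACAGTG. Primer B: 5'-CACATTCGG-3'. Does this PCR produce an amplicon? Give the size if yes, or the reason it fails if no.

No product — primer B has no binding site in the template.

Primer B (CACATTCGG) does not match the top strand, and its reverse complement CCGAATGTG does not match either.
With no annealing site for primer B, no amplification occurs.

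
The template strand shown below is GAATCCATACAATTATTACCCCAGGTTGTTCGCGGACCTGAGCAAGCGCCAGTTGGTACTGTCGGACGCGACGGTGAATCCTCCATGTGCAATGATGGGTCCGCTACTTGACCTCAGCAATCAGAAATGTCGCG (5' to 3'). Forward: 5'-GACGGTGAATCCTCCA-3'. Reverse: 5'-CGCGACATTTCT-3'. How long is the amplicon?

65 bp

The forward primer matches the template at positions 70–85.
Reverse complement of the reverse primer: AGAAATGTCGCG. This occurs on the top strand at positions 123–134.
Product length = (reverse-primer end) − (forward-primer start) + 1 = 134 − 70 + 1 = 65 bp.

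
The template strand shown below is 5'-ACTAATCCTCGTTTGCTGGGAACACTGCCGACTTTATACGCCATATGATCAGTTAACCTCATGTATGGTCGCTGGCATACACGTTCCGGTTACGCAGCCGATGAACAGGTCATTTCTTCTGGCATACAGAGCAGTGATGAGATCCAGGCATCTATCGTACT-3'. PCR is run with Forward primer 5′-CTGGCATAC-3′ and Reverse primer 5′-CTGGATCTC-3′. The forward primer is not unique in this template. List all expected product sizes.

76 bp, 29 bp

The forward primer CTGGCATAC matches the top strand at positions 72–80, 119–127.
The reverse primer's reverse complement is GAGATCCAG, matching at positions 139–147.
Each forward site pairs with the reverse site to give a product ending at position 147: sizes 76, 29 bp.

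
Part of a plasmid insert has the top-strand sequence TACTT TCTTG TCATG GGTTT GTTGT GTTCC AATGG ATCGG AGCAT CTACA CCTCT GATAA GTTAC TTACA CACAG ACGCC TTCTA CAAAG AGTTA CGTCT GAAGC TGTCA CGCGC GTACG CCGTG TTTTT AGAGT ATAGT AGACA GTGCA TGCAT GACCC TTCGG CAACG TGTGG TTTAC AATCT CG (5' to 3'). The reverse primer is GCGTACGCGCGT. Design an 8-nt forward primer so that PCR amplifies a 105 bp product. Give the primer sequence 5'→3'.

The reverse primer's reverse complement ACGCGCGTACGC matches the template at positions 110–121, so the product ends at position 121.
A 105 bp product then starts at position 121 − 105 + 1 = 17.
The forward primer is identical to the top strand there: GTTTGTTG.

5'-GTTTGTTG-3'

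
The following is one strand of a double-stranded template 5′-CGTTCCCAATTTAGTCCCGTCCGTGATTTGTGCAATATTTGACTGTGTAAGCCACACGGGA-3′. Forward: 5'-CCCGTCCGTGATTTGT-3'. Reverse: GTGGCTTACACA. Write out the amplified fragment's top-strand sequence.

5'-CCCGTCCGTGATTTGTGCAATATTTGACTGTGTAAGCCAC-3'

Scanning the template, CCCGTCCGTGATTTGT occurs at positions 16–31; this primer anneals to the bottom strand there with its 3' end pointing downstream.
Reverse complement of the reverse primer: TGTGTAAGCCAC. This occurs on the top strand at positions 44–55.
The product is the template from position 16 through 55 (40 bp).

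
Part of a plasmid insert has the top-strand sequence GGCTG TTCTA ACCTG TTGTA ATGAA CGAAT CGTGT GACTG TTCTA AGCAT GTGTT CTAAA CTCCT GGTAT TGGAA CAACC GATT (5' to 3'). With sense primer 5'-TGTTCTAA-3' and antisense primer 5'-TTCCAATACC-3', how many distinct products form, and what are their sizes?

Three products: 72 bp, 37 bp, 24 bp

The forward primer TGTTCTAA matches the top strand at positions 4–11, 39–46, 52–59.
The reverse primer's reverse complement is GGTATTGGAA, matching at positions 66–75.
Each forward site pairs with the reverse site to give a product ending at position 75: sizes 72, 37, 24 bp.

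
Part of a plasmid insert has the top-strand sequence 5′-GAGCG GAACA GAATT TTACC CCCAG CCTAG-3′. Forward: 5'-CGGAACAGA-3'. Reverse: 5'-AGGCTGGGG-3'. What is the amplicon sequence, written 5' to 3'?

5'-CGGAACAGAATTTTACCCCCAGCCT-3'

Scanning the template, CGGAACAGA occurs at positions 4–12; this primer anneals to the bottom strand there with its 3' end pointing downstream.
The reverse primer's reverse complement is CCCCAGCCT, which matches the template at positions 20–28.
The product is the template from position 4 through 28 (25 bp).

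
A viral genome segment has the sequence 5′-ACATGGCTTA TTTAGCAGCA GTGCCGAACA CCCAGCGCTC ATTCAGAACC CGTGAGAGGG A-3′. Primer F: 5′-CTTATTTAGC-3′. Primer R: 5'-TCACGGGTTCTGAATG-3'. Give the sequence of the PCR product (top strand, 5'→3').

Scanning the template, CTTATTTAGC occurs at positions 7–16; this primer anneals to the bottom strand there with its 3' end pointing downstream.
Reverse complement of the reverse primer: CATTCAGAACCCGTGA. This occurs on the top strand at positions 40–55.
The product is the template from position 7 through 55 (49 bp).

5'-CTTATTTAGCAGCAGTGCCGAACACCCAGCGCTCATTCAGAACCCGTGA-3'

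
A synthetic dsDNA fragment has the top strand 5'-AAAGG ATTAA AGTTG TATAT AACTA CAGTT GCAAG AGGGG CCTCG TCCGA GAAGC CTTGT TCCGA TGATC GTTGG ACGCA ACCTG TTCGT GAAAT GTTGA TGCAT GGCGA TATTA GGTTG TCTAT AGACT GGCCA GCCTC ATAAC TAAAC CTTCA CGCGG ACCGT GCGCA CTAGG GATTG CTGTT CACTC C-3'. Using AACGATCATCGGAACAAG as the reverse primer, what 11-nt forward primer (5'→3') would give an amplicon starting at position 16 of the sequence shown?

The reverse primer's reverse complement CTTGTTCCGATGATCGTT matches the template at positions 56–73; the product starts at position 16.
The forward primer is identical to the top strand over positions 16–26: TATATAACTAC.

5'-TATATAACTAC-3'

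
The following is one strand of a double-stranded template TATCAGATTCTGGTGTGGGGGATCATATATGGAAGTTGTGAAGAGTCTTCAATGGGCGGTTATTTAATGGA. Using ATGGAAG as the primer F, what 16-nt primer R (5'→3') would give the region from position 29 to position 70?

5'-CCATTAAATAACCGCC-3'

The product's 3' end on the top strand is position 70.
The reverse primer anneals to the top strand over positions 55–70, i.e. to GGCGGTTATTTAATGG.
Its sequence written 5'→3' is the reverse complement: CCATTAAATAACCGCC.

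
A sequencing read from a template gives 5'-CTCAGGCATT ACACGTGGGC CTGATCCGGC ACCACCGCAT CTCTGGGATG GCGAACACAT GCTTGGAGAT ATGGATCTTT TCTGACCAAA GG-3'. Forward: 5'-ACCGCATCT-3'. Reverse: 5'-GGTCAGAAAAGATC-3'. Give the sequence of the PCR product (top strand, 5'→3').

5'-ACCGCATCTCTGGGATGGCGAACACATGCTTGGAGATATGGATCTTTTCTGACC-3'

The forward primer matches the template at positions 34–42.
The reverse primer's reverse complement is GATCTTTTCTGACC, which matches the template at positions 74–87.
The product is the template from position 34 through 87 (54 bp).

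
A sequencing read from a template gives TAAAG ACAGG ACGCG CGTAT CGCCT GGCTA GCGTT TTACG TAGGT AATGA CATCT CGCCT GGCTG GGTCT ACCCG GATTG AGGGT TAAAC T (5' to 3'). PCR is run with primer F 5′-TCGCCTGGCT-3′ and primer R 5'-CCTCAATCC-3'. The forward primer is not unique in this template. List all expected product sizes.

The forward primer TCGCCTGGCT matches the top strand at positions 20–29, 55–64.
The reverse primer's reverse complement is GGATTGAGG, matching at positions 75–83.
Each forward site pairs with the reverse site to give a product ending at position 83: sizes 64, 29 bp.

64 bp, 29 bp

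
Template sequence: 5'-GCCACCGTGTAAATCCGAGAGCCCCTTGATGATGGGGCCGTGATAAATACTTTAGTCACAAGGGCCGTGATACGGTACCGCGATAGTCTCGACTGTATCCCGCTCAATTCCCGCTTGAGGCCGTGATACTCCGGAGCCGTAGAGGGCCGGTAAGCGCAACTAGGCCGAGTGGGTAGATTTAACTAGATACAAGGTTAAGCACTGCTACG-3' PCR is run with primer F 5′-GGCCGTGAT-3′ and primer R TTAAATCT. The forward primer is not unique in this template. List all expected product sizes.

The forward primer GGCCGTGAT matches the top strand at positions 36–44, 63–71, 119–127.
The reverse primer's reverse complement is AGATTTAA, matching at positions 175–182.
Each forward site pairs with the reverse site to give a product ending at position 182: sizes 147, 120, 64 bp.

147 bp, 120 bp, 64 bp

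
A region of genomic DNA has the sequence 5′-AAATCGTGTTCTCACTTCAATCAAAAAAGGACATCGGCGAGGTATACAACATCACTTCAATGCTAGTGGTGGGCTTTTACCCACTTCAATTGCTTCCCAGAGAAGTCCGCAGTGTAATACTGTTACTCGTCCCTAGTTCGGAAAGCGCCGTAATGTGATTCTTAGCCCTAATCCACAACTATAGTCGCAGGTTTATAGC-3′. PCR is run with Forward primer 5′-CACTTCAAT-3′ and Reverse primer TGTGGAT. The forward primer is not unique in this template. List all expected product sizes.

165 bp, 125 bp, 96 bp

The forward primer CACTTCAAT matches the top strand at positions 13–21, 53–61, 82–90.
The reverse primer's reverse complement is ATCCACA, matching at positions 171–177.
Each forward site pairs with the reverse site to give a product ending at position 177: sizes 165, 125, 96 bp.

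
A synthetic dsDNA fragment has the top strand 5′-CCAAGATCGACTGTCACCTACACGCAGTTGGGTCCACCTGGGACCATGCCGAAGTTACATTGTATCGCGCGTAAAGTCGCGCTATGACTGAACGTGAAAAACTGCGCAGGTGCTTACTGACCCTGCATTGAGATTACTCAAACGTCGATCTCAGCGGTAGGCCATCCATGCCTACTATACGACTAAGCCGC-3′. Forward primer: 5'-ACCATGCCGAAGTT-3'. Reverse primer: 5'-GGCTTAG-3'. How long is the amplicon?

Forward primer ACCATGCCGAAGTT is found on the top strand at positions 43–56.
Taking the reverse complement of GGCTTAG gives CTAAGCC, found at positions 183–189 on the template; the primer anneals here to the top strand with its 3' end pointing upstream.
Amplicon spans positions 43–189: 147 bp.

147 bp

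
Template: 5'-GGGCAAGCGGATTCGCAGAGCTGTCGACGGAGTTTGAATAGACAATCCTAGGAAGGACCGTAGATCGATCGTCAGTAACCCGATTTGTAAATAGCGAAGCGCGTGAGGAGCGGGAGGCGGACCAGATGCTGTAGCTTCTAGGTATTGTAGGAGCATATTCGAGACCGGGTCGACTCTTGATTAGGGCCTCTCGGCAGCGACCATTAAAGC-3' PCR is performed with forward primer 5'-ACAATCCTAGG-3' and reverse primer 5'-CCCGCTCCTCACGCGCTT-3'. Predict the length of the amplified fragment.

Forward primer ACAATCCTAGG is found on the top strand at positions 42–52.
The reverse primer's reverse complement is AAGCGCGTGAGGAGCGGG, which matches the template at positions 97–114.
Amplicon spans positions 42–114: 73 bp.

73 bp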